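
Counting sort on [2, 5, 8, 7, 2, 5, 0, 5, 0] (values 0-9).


Input: [2, 5, 8, 7, 2, 5, 0, 5, 0]
Counts: [2, 0, 2, 0, 0, 3, 0, 1, 1, 0]

Sorted: [0, 0, 2, 2, 5, 5, 5, 7, 8]


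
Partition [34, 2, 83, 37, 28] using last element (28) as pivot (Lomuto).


Pivot: 28
  2 <= 28: swap -> [2, 34, 83, 37, 28]
Place pivot at 1: [2, 28, 83, 37, 34]

Partitioned: [2, 28, 83, 37, 34]


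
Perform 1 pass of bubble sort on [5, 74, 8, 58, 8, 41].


Initial: [5, 74, 8, 58, 8, 41]
Pass 1: [5, 8, 58, 8, 41, 74] (4 swaps)

After 1 pass: [5, 8, 58, 8, 41, 74]


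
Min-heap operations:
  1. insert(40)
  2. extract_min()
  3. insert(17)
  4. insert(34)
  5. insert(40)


insert(40) -> [40]
extract_min()->40, []
insert(17) -> [17]
insert(34) -> [17, 34]
insert(40) -> [17, 34, 40]

Final heap: [17, 34, 40]


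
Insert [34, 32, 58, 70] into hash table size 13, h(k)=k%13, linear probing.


Insert 34: h=8 -> slot 8
Insert 32: h=6 -> slot 6
Insert 58: h=6, 1 probes -> slot 7
Insert 70: h=5 -> slot 5

Table: [None, None, None, None, None, 70, 32, 58, 34, None, None, None, None]


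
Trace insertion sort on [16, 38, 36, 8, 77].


Initial: [16, 38, 36, 8, 77]
Insert 38: [16, 38, 36, 8, 77]
Insert 36: [16, 36, 38, 8, 77]
Insert 8: [8, 16, 36, 38, 77]
Insert 77: [8, 16, 36, 38, 77]

Sorted: [8, 16, 36, 38, 77]


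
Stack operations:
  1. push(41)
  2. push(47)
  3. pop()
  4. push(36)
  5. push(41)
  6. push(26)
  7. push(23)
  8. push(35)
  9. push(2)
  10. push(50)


push(41) -> [41]
push(47) -> [41, 47]
pop()->47, [41]
push(36) -> [41, 36]
push(41) -> [41, 36, 41]
push(26) -> [41, 36, 41, 26]
push(23) -> [41, 36, 41, 26, 23]
push(35) -> [41, 36, 41, 26, 23, 35]
push(2) -> [41, 36, 41, 26, 23, 35, 2]
push(50) -> [41, 36, 41, 26, 23, 35, 2, 50]

Final stack: [41, 36, 41, 26, 23, 35, 2, 50]


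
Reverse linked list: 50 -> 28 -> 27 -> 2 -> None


Step 1: curr=50, set curr.next=prev(None) | reversed so far: 50
Step 2: curr=28, set curr.next=prev(50) | reversed so far: 28 -> 50
Step 3: curr=27, set curr.next=prev(28) | reversed so far: 27 -> 28 -> 50
Step 4: curr=2, set curr.next=prev(27) | reversed so far: 2 -> 27 -> 28 -> 50

2 -> 27 -> 28 -> 50 -> None


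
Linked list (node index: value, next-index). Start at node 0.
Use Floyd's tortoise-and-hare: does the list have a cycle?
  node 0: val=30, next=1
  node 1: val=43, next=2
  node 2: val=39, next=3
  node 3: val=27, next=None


Floyd's tortoise (slow, +1) and hare (fast, +2):
  init: slow=0, fast=0
  step 1: slow=1, fast=2
  step 2: fast 2->3->None, no cycle

Cycle: no


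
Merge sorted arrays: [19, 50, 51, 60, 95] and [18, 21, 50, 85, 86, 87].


Take 18 from B
Take 19 from A
Take 21 from B
Take 50 from A
Take 50 from B
Take 51 from A
Take 60 from A
Take 85 from B
Take 86 from B
Take 87 from B

Merged: [18, 19, 21, 50, 50, 51, 60, 85, 86, 87, 95]


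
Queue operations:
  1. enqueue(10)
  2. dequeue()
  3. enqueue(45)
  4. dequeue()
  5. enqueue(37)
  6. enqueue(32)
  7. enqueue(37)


enqueue(10) -> [10]
dequeue()->10, []
enqueue(45) -> [45]
dequeue()->45, []
enqueue(37) -> [37]
enqueue(32) -> [37, 32]
enqueue(37) -> [37, 32, 37]

Final queue: [37, 32, 37]


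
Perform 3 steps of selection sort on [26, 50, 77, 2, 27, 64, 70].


Initial: [26, 50, 77, 2, 27, 64, 70]
Step 1: min=2 at 3
  Swap: [2, 50, 77, 26, 27, 64, 70]
Step 2: min=26 at 3
  Swap: [2, 26, 77, 50, 27, 64, 70]
Step 3: min=27 at 4
  Swap: [2, 26, 27, 50, 77, 64, 70]

After 3 steps: [2, 26, 27, 50, 77, 64, 70]


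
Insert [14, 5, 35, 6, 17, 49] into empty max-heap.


Insert 14: [14]
Insert 5: [14, 5]
Insert 35: [35, 5, 14]
Insert 6: [35, 6, 14, 5]
Insert 17: [35, 17, 14, 5, 6]
Insert 49: [49, 17, 35, 5, 6, 14]

Final heap: [49, 17, 35, 5, 6, 14]


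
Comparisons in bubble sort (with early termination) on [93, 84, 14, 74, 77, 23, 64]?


Algorithm: bubble sort (with early termination)
Input: [93, 84, 14, 74, 77, 23, 64]
Sorted: [14, 23, 64, 74, 77, 84, 93]

20


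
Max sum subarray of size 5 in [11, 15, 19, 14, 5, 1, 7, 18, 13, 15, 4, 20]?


[0:5]: 64
[1:6]: 54
[2:7]: 46
[3:8]: 45
[4:9]: 44
[5:10]: 54
[6:11]: 57
[7:12]: 70

Max: 70 at [7:12]


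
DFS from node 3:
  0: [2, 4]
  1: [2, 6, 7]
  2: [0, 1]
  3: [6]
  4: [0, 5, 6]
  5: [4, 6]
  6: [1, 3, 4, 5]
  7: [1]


Visit 3, push [6]
Visit 6, push [5, 4, 1]
Visit 1, push [7, 2]
Visit 2, push [0]
Visit 0, push [4]
Visit 4, push [5]
Visit 5, push []
Visit 7, push []

DFS order: [3, 6, 1, 2, 0, 4, 5, 7]


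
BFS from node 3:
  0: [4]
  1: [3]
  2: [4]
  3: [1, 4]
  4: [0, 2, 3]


Visit 3, enqueue [1, 4]
Visit 1, enqueue []
Visit 4, enqueue [0, 2]
Visit 0, enqueue []
Visit 2, enqueue []

BFS order: [3, 1, 4, 0, 2]


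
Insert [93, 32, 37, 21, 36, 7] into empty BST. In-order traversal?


Insert 93: root
Insert 32: L from 93
Insert 37: L from 93 -> R from 32
Insert 21: L from 93 -> L from 32
Insert 36: L from 93 -> R from 32 -> L from 37
Insert 7: L from 93 -> L from 32 -> L from 21

In-order: [7, 21, 32, 36, 37, 93]


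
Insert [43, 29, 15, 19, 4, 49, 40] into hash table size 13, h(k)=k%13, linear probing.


Insert 43: h=4 -> slot 4
Insert 29: h=3 -> slot 3
Insert 15: h=2 -> slot 2
Insert 19: h=6 -> slot 6
Insert 4: h=4, 1 probes -> slot 5
Insert 49: h=10 -> slot 10
Insert 40: h=1 -> slot 1

Table: [None, 40, 15, 29, 43, 4, 19, None, None, None, 49, None, None]


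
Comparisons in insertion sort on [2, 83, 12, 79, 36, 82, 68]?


Algorithm: insertion sort
Input: [2, 83, 12, 79, 36, 82, 68]
Sorted: [2, 12, 36, 68, 79, 82, 83]

14


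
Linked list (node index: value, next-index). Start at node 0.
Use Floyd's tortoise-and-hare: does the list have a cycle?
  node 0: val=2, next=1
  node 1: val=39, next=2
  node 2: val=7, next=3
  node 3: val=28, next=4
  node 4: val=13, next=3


Floyd's tortoise (slow, +1) and hare (fast, +2):
  init: slow=0, fast=0
  step 1: slow=1, fast=2
  step 2: slow=2, fast=4
  step 3: slow=3, fast=4
  step 4: slow=4, fast=4
  slow == fast at node 4: cycle detected

Cycle: yes


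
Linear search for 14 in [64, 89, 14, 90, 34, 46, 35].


i=0: 64!=14
i=1: 89!=14
i=2: 14==14 found!

Found at 2, 3 comps


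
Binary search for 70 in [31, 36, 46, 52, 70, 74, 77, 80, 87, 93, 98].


Step 1: lo=0, hi=10, mid=5, val=74
Step 2: lo=0, hi=4, mid=2, val=46
Step 3: lo=3, hi=4, mid=3, val=52
Step 4: lo=4, hi=4, mid=4, val=70

Found at index 4


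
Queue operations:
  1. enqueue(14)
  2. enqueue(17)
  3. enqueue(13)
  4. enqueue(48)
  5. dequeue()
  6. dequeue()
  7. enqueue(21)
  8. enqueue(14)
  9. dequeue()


enqueue(14) -> [14]
enqueue(17) -> [14, 17]
enqueue(13) -> [14, 17, 13]
enqueue(48) -> [14, 17, 13, 48]
dequeue()->14, [17, 13, 48]
dequeue()->17, [13, 48]
enqueue(21) -> [13, 48, 21]
enqueue(14) -> [13, 48, 21, 14]
dequeue()->13, [48, 21, 14]

Final queue: [48, 21, 14]


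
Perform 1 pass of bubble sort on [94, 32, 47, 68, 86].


Initial: [94, 32, 47, 68, 86]
Pass 1: [32, 47, 68, 86, 94] (4 swaps)

After 1 pass: [32, 47, 68, 86, 94]


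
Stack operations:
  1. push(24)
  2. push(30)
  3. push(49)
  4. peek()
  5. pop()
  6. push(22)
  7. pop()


push(24) -> [24]
push(30) -> [24, 30]
push(49) -> [24, 30, 49]
peek()->49
pop()->49, [24, 30]
push(22) -> [24, 30, 22]
pop()->22, [24, 30]

Final stack: [24, 30]


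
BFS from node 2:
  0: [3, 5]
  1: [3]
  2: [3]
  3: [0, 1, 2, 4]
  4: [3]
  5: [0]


Visit 2, enqueue [3]
Visit 3, enqueue [0, 1, 4]
Visit 0, enqueue [5]
Visit 1, enqueue []
Visit 4, enqueue []
Visit 5, enqueue []

BFS order: [2, 3, 0, 1, 4, 5]


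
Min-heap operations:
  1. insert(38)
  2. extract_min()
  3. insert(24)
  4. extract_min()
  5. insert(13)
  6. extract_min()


insert(38) -> [38]
extract_min()->38, []
insert(24) -> [24]
extract_min()->24, []
insert(13) -> [13]
extract_min()->13, []

Final heap: []


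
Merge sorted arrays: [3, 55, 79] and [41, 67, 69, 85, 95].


Take 3 from A
Take 41 from B
Take 55 from A
Take 67 from B
Take 69 from B
Take 79 from A

Merged: [3, 41, 55, 67, 69, 79, 85, 95]


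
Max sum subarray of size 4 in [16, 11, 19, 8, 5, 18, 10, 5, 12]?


[0:4]: 54
[1:5]: 43
[2:6]: 50
[3:7]: 41
[4:8]: 38
[5:9]: 45

Max: 54 at [0:4]


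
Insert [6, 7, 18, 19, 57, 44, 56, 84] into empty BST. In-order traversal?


Insert 6: root
Insert 7: R from 6
Insert 18: R from 6 -> R from 7
Insert 19: R from 6 -> R from 7 -> R from 18
Insert 57: R from 6 -> R from 7 -> R from 18 -> R from 19
Insert 44: R from 6 -> R from 7 -> R from 18 -> R from 19 -> L from 57
Insert 56: R from 6 -> R from 7 -> R from 18 -> R from 19 -> L from 57 -> R from 44
Insert 84: R from 6 -> R from 7 -> R from 18 -> R from 19 -> R from 57

In-order: [6, 7, 18, 19, 44, 56, 57, 84]


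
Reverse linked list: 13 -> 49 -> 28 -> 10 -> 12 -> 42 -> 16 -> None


Step 1: curr=13, set curr.next=prev(None) | reversed so far: 13
Step 2: curr=49, set curr.next=prev(13) | reversed so far: 49 -> 13
Step 3: curr=28, set curr.next=prev(49) | reversed so far: 28 -> 49 -> 13
Step 4: curr=10, set curr.next=prev(28) | reversed so far: 10 -> 28 -> 49 -> 13
Step 5: curr=12, set curr.next=prev(10) | reversed so far: 12 -> 10 -> 28 -> 49 -> 13
Step 6: curr=42, set curr.next=prev(12) | reversed so far: 42 -> 12 -> 10 -> 28 -> 49 -> 13
Step 7: curr=16, set curr.next=prev(42) | reversed so far: 16 -> 42 -> 12 -> 10 -> 28 -> 49 -> 13

16 -> 42 -> 12 -> 10 -> 28 -> 49 -> 13 -> None


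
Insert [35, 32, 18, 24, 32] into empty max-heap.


Insert 35: [35]
Insert 32: [35, 32]
Insert 18: [35, 32, 18]
Insert 24: [35, 32, 18, 24]
Insert 32: [35, 32, 18, 24, 32]

Final heap: [35, 32, 18, 24, 32]


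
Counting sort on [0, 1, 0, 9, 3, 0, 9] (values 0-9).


Input: [0, 1, 0, 9, 3, 0, 9]
Counts: [3, 1, 0, 1, 0, 0, 0, 0, 0, 2]

Sorted: [0, 0, 0, 1, 3, 9, 9]


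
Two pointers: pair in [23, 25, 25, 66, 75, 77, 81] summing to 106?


lo=0(23)+hi=6(81)=104
lo=1(25)+hi=6(81)=106

Yes: 25+81=106


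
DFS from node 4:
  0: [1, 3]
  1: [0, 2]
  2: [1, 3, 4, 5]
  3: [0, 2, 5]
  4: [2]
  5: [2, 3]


Visit 4, push [2]
Visit 2, push [5, 3, 1]
Visit 1, push [0]
Visit 0, push [3]
Visit 3, push [5]
Visit 5, push []

DFS order: [4, 2, 1, 0, 3, 5]


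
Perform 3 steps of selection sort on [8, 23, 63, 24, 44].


Initial: [8, 23, 63, 24, 44]
Step 1: min=8 at 0
  Swap: [8, 23, 63, 24, 44]
Step 2: min=23 at 1
  Swap: [8, 23, 63, 24, 44]
Step 3: min=24 at 3
  Swap: [8, 23, 24, 63, 44]

After 3 steps: [8, 23, 24, 63, 44]


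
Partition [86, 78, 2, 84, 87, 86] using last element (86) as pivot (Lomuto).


Pivot: 86
  86 <= 86: advance i (no swap)
  78 <= 86: advance i (no swap)
  2 <= 86: advance i (no swap)
  84 <= 86: advance i (no swap)
Place pivot at 4: [86, 78, 2, 84, 86, 87]

Partitioned: [86, 78, 2, 84, 86, 87]


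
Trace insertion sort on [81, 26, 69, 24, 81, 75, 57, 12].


Initial: [81, 26, 69, 24, 81, 75, 57, 12]
Insert 26: [26, 81, 69, 24, 81, 75, 57, 12]
Insert 69: [26, 69, 81, 24, 81, 75, 57, 12]
Insert 24: [24, 26, 69, 81, 81, 75, 57, 12]
Insert 81: [24, 26, 69, 81, 81, 75, 57, 12]
Insert 75: [24, 26, 69, 75, 81, 81, 57, 12]
Insert 57: [24, 26, 57, 69, 75, 81, 81, 12]
Insert 12: [12, 24, 26, 57, 69, 75, 81, 81]

Sorted: [12, 24, 26, 57, 69, 75, 81, 81]


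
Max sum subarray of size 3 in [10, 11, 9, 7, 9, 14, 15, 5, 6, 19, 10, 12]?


[0:3]: 30
[1:4]: 27
[2:5]: 25
[3:6]: 30
[4:7]: 38
[5:8]: 34
[6:9]: 26
[7:10]: 30
[8:11]: 35
[9:12]: 41

Max: 41 at [9:12]


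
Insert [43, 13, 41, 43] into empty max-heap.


Insert 43: [43]
Insert 13: [43, 13]
Insert 41: [43, 13, 41]
Insert 43: [43, 43, 41, 13]

Final heap: [43, 43, 41, 13]


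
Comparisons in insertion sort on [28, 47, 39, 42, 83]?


Algorithm: insertion sort
Input: [28, 47, 39, 42, 83]
Sorted: [28, 39, 42, 47, 83]

6


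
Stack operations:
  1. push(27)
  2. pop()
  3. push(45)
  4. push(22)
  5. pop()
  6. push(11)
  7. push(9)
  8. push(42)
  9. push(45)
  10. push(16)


push(27) -> [27]
pop()->27, []
push(45) -> [45]
push(22) -> [45, 22]
pop()->22, [45]
push(11) -> [45, 11]
push(9) -> [45, 11, 9]
push(42) -> [45, 11, 9, 42]
push(45) -> [45, 11, 9, 42, 45]
push(16) -> [45, 11, 9, 42, 45, 16]

Final stack: [45, 11, 9, 42, 45, 16]


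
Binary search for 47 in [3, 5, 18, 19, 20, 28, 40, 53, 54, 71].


Step 1: lo=0, hi=9, mid=4, val=20
Step 2: lo=5, hi=9, mid=7, val=53
Step 3: lo=5, hi=6, mid=5, val=28
Step 4: lo=6, hi=6, mid=6, val=40

Not found


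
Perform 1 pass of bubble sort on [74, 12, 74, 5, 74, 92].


Initial: [74, 12, 74, 5, 74, 92]
Pass 1: [12, 74, 5, 74, 74, 92] (2 swaps)

After 1 pass: [12, 74, 5, 74, 74, 92]


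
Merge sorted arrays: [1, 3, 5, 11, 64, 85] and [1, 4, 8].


Take 1 from A
Take 1 from B
Take 3 from A
Take 4 from B
Take 5 from A
Take 8 from B

Merged: [1, 1, 3, 4, 5, 8, 11, 64, 85]


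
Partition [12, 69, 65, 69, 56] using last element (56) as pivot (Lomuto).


Pivot: 56
  12 <= 56: advance i (no swap)
Place pivot at 1: [12, 56, 65, 69, 69]

Partitioned: [12, 56, 65, 69, 69]


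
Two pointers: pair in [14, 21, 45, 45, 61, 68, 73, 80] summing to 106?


lo=0(14)+hi=7(80)=94
lo=1(21)+hi=7(80)=101
lo=2(45)+hi=7(80)=125
lo=2(45)+hi=6(73)=118
lo=2(45)+hi=5(68)=113
lo=2(45)+hi=4(61)=106

Yes: 45+61=106


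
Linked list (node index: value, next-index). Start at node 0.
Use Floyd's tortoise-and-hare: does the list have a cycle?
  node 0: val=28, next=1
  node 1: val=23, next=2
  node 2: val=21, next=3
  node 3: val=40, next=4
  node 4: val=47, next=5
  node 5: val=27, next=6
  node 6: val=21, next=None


Floyd's tortoise (slow, +1) and hare (fast, +2):
  init: slow=0, fast=0
  step 1: slow=1, fast=2
  step 2: slow=2, fast=4
  step 3: slow=3, fast=6
  step 4: fast -> None, no cycle

Cycle: no


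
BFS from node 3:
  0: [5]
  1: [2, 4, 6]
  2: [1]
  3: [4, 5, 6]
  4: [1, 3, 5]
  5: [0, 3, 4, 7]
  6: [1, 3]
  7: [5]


Visit 3, enqueue [4, 5, 6]
Visit 4, enqueue [1]
Visit 5, enqueue [0, 7]
Visit 6, enqueue []
Visit 1, enqueue [2]
Visit 0, enqueue []
Visit 7, enqueue []
Visit 2, enqueue []

BFS order: [3, 4, 5, 6, 1, 0, 7, 2]


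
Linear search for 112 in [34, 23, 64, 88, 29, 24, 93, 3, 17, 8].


i=0: 34!=112
i=1: 23!=112
i=2: 64!=112
i=3: 88!=112
i=4: 29!=112
i=5: 24!=112
i=6: 93!=112
i=7: 3!=112
i=8: 17!=112
i=9: 8!=112

Not found, 10 comps


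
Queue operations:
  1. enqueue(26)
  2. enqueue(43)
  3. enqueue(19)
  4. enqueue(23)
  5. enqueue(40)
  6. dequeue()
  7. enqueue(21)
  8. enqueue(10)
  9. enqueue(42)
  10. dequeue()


enqueue(26) -> [26]
enqueue(43) -> [26, 43]
enqueue(19) -> [26, 43, 19]
enqueue(23) -> [26, 43, 19, 23]
enqueue(40) -> [26, 43, 19, 23, 40]
dequeue()->26, [43, 19, 23, 40]
enqueue(21) -> [43, 19, 23, 40, 21]
enqueue(10) -> [43, 19, 23, 40, 21, 10]
enqueue(42) -> [43, 19, 23, 40, 21, 10, 42]
dequeue()->43, [19, 23, 40, 21, 10, 42]

Final queue: [19, 23, 40, 21, 10, 42]


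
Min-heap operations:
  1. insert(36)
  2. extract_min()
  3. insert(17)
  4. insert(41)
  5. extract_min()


insert(36) -> [36]
extract_min()->36, []
insert(17) -> [17]
insert(41) -> [17, 41]
extract_min()->17, [41]

Final heap: [41]


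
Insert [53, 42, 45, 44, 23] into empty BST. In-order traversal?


Insert 53: root
Insert 42: L from 53
Insert 45: L from 53 -> R from 42
Insert 44: L from 53 -> R from 42 -> L from 45
Insert 23: L from 53 -> L from 42

In-order: [23, 42, 44, 45, 53]


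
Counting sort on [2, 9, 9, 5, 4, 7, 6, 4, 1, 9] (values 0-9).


Input: [2, 9, 9, 5, 4, 7, 6, 4, 1, 9]
Counts: [0, 1, 1, 0, 2, 1, 1, 1, 0, 3]

Sorted: [1, 2, 4, 4, 5, 6, 7, 9, 9, 9]


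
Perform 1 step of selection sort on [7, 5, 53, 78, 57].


Initial: [7, 5, 53, 78, 57]
Step 1: min=5 at 1
  Swap: [5, 7, 53, 78, 57]

After 1 step: [5, 7, 53, 78, 57]


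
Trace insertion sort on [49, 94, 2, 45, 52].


Initial: [49, 94, 2, 45, 52]
Insert 94: [49, 94, 2, 45, 52]
Insert 2: [2, 49, 94, 45, 52]
Insert 45: [2, 45, 49, 94, 52]
Insert 52: [2, 45, 49, 52, 94]

Sorted: [2, 45, 49, 52, 94]


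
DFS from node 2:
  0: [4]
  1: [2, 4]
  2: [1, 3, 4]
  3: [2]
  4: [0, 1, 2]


Visit 2, push [4, 3, 1]
Visit 1, push [4]
Visit 4, push [0]
Visit 0, push []
Visit 3, push []

DFS order: [2, 1, 4, 0, 3]


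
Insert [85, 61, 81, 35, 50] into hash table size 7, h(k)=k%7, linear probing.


Insert 85: h=1 -> slot 1
Insert 61: h=5 -> slot 5
Insert 81: h=4 -> slot 4
Insert 35: h=0 -> slot 0
Insert 50: h=1, 1 probes -> slot 2

Table: [35, 85, 50, None, 81, 61, None]


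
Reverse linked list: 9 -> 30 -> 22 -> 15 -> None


Step 1: curr=9, set curr.next=prev(None) | reversed so far: 9
Step 2: curr=30, set curr.next=prev(9) | reversed so far: 30 -> 9
Step 3: curr=22, set curr.next=prev(30) | reversed so far: 22 -> 30 -> 9
Step 4: curr=15, set curr.next=prev(22) | reversed so far: 15 -> 22 -> 30 -> 9

15 -> 22 -> 30 -> 9 -> None


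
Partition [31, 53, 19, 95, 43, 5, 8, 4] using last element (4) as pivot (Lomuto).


Pivot: 4
Place pivot at 0: [4, 53, 19, 95, 43, 5, 8, 31]

Partitioned: [4, 53, 19, 95, 43, 5, 8, 31]


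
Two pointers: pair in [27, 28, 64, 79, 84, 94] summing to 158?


lo=0(27)+hi=5(94)=121
lo=1(28)+hi=5(94)=122
lo=2(64)+hi=5(94)=158

Yes: 64+94=158


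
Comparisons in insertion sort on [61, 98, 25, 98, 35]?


Algorithm: insertion sort
Input: [61, 98, 25, 98, 35]
Sorted: [25, 35, 61, 98, 98]

8


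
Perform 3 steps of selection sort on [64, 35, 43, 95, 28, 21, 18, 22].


Initial: [64, 35, 43, 95, 28, 21, 18, 22]
Step 1: min=18 at 6
  Swap: [18, 35, 43, 95, 28, 21, 64, 22]
Step 2: min=21 at 5
  Swap: [18, 21, 43, 95, 28, 35, 64, 22]
Step 3: min=22 at 7
  Swap: [18, 21, 22, 95, 28, 35, 64, 43]

After 3 steps: [18, 21, 22, 95, 28, 35, 64, 43]


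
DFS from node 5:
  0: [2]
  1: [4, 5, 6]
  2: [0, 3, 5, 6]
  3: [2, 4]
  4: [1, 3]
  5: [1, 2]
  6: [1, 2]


Visit 5, push [2, 1]
Visit 1, push [6, 4]
Visit 4, push [3]
Visit 3, push [2]
Visit 2, push [6, 0]
Visit 0, push []
Visit 6, push []

DFS order: [5, 1, 4, 3, 2, 0, 6]


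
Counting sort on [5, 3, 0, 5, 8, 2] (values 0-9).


Input: [5, 3, 0, 5, 8, 2]
Counts: [1, 0, 1, 1, 0, 2, 0, 0, 1, 0]

Sorted: [0, 2, 3, 5, 5, 8]


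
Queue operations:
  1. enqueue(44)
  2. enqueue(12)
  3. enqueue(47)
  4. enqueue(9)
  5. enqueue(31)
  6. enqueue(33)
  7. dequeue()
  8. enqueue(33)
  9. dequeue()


enqueue(44) -> [44]
enqueue(12) -> [44, 12]
enqueue(47) -> [44, 12, 47]
enqueue(9) -> [44, 12, 47, 9]
enqueue(31) -> [44, 12, 47, 9, 31]
enqueue(33) -> [44, 12, 47, 9, 31, 33]
dequeue()->44, [12, 47, 9, 31, 33]
enqueue(33) -> [12, 47, 9, 31, 33, 33]
dequeue()->12, [47, 9, 31, 33, 33]

Final queue: [47, 9, 31, 33, 33]


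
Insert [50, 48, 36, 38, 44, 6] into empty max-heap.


Insert 50: [50]
Insert 48: [50, 48]
Insert 36: [50, 48, 36]
Insert 38: [50, 48, 36, 38]
Insert 44: [50, 48, 36, 38, 44]
Insert 6: [50, 48, 36, 38, 44, 6]

Final heap: [50, 48, 36, 38, 44, 6]


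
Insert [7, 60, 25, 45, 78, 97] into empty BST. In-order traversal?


Insert 7: root
Insert 60: R from 7
Insert 25: R from 7 -> L from 60
Insert 45: R from 7 -> L from 60 -> R from 25
Insert 78: R from 7 -> R from 60
Insert 97: R from 7 -> R from 60 -> R from 78

In-order: [7, 25, 45, 60, 78, 97]


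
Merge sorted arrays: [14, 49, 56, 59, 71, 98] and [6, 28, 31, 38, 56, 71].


Take 6 from B
Take 14 from A
Take 28 from B
Take 31 from B
Take 38 from B
Take 49 from A
Take 56 from A
Take 56 from B
Take 59 from A
Take 71 from A
Take 71 from B

Merged: [6, 14, 28, 31, 38, 49, 56, 56, 59, 71, 71, 98]


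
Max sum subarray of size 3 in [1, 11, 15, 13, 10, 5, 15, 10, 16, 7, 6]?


[0:3]: 27
[1:4]: 39
[2:5]: 38
[3:6]: 28
[4:7]: 30
[5:8]: 30
[6:9]: 41
[7:10]: 33
[8:11]: 29

Max: 41 at [6:9]


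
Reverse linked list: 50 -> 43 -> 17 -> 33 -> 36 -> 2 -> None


Step 1: curr=50, set curr.next=prev(None) | reversed so far: 50
Step 2: curr=43, set curr.next=prev(50) | reversed so far: 43 -> 50
Step 3: curr=17, set curr.next=prev(43) | reversed so far: 17 -> 43 -> 50
Step 4: curr=33, set curr.next=prev(17) | reversed so far: 33 -> 17 -> 43 -> 50
Step 5: curr=36, set curr.next=prev(33) | reversed so far: 36 -> 33 -> 17 -> 43 -> 50
Step 6: curr=2, set curr.next=prev(36) | reversed so far: 2 -> 36 -> 33 -> 17 -> 43 -> 50

2 -> 36 -> 33 -> 17 -> 43 -> 50 -> None


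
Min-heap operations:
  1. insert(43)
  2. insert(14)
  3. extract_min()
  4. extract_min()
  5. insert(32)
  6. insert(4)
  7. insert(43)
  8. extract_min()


insert(43) -> [43]
insert(14) -> [14, 43]
extract_min()->14, [43]
extract_min()->43, []
insert(32) -> [32]
insert(4) -> [4, 32]
insert(43) -> [4, 32, 43]
extract_min()->4, [32, 43]

Final heap: [32, 43]


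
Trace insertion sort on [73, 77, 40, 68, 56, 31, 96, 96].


Initial: [73, 77, 40, 68, 56, 31, 96, 96]
Insert 77: [73, 77, 40, 68, 56, 31, 96, 96]
Insert 40: [40, 73, 77, 68, 56, 31, 96, 96]
Insert 68: [40, 68, 73, 77, 56, 31, 96, 96]
Insert 56: [40, 56, 68, 73, 77, 31, 96, 96]
Insert 31: [31, 40, 56, 68, 73, 77, 96, 96]
Insert 96: [31, 40, 56, 68, 73, 77, 96, 96]
Insert 96: [31, 40, 56, 68, 73, 77, 96, 96]

Sorted: [31, 40, 56, 68, 73, 77, 96, 96]


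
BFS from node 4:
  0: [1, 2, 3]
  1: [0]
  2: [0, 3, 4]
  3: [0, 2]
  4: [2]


Visit 4, enqueue [2]
Visit 2, enqueue [0, 3]
Visit 0, enqueue [1]
Visit 3, enqueue []
Visit 1, enqueue []

BFS order: [4, 2, 0, 3, 1]


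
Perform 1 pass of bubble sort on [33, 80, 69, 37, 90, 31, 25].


Initial: [33, 80, 69, 37, 90, 31, 25]
Pass 1: [33, 69, 37, 80, 31, 25, 90] (4 swaps)

After 1 pass: [33, 69, 37, 80, 31, 25, 90]


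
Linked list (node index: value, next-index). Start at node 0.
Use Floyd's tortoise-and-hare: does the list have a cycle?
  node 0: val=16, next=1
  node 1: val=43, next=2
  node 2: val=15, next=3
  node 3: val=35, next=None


Floyd's tortoise (slow, +1) and hare (fast, +2):
  init: slow=0, fast=0
  step 1: slow=1, fast=2
  step 2: fast 2->3->None, no cycle

Cycle: no


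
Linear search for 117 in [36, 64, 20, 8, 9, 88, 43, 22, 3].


i=0: 36!=117
i=1: 64!=117
i=2: 20!=117
i=3: 8!=117
i=4: 9!=117
i=5: 88!=117
i=6: 43!=117
i=7: 22!=117
i=8: 3!=117

Not found, 9 comps


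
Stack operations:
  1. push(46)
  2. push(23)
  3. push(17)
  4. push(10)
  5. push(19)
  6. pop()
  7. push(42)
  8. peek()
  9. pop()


push(46) -> [46]
push(23) -> [46, 23]
push(17) -> [46, 23, 17]
push(10) -> [46, 23, 17, 10]
push(19) -> [46, 23, 17, 10, 19]
pop()->19, [46, 23, 17, 10]
push(42) -> [46, 23, 17, 10, 42]
peek()->42
pop()->42, [46, 23, 17, 10]

Final stack: [46, 23, 17, 10]


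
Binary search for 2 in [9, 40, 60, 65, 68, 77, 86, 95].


Step 1: lo=0, hi=7, mid=3, val=65
Step 2: lo=0, hi=2, mid=1, val=40
Step 3: lo=0, hi=0, mid=0, val=9

Not found


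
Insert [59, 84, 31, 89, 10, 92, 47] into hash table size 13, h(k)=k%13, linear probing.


Insert 59: h=7 -> slot 7
Insert 84: h=6 -> slot 6
Insert 31: h=5 -> slot 5
Insert 89: h=11 -> slot 11
Insert 10: h=10 -> slot 10
Insert 92: h=1 -> slot 1
Insert 47: h=8 -> slot 8

Table: [None, 92, None, None, None, 31, 84, 59, 47, None, 10, 89, None]


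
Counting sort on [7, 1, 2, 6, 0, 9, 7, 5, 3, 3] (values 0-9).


Input: [7, 1, 2, 6, 0, 9, 7, 5, 3, 3]
Counts: [1, 1, 1, 2, 0, 1, 1, 2, 0, 1]

Sorted: [0, 1, 2, 3, 3, 5, 6, 7, 7, 9]


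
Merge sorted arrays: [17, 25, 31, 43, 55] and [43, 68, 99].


Take 17 from A
Take 25 from A
Take 31 from A
Take 43 from A
Take 43 from B
Take 55 from A

Merged: [17, 25, 31, 43, 43, 55, 68, 99]


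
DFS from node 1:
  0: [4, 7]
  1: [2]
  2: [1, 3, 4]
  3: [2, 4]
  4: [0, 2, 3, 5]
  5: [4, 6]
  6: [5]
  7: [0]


Visit 1, push [2]
Visit 2, push [4, 3]
Visit 3, push [4]
Visit 4, push [5, 0]
Visit 0, push [7]
Visit 7, push []
Visit 5, push [6]
Visit 6, push []

DFS order: [1, 2, 3, 4, 0, 7, 5, 6]


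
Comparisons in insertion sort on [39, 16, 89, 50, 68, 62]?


Algorithm: insertion sort
Input: [39, 16, 89, 50, 68, 62]
Sorted: [16, 39, 50, 62, 68, 89]

9


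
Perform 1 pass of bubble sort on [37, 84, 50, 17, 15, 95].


Initial: [37, 84, 50, 17, 15, 95]
Pass 1: [37, 50, 17, 15, 84, 95] (3 swaps)

After 1 pass: [37, 50, 17, 15, 84, 95]


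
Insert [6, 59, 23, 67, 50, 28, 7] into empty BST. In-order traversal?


Insert 6: root
Insert 59: R from 6
Insert 23: R from 6 -> L from 59
Insert 67: R from 6 -> R from 59
Insert 50: R from 6 -> L from 59 -> R from 23
Insert 28: R from 6 -> L from 59 -> R from 23 -> L from 50
Insert 7: R from 6 -> L from 59 -> L from 23

In-order: [6, 7, 23, 28, 50, 59, 67]


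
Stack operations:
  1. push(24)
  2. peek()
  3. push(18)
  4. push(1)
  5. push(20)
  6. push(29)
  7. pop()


push(24) -> [24]
peek()->24
push(18) -> [24, 18]
push(1) -> [24, 18, 1]
push(20) -> [24, 18, 1, 20]
push(29) -> [24, 18, 1, 20, 29]
pop()->29, [24, 18, 1, 20]

Final stack: [24, 18, 1, 20]


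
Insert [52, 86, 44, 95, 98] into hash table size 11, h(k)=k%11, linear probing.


Insert 52: h=8 -> slot 8
Insert 86: h=9 -> slot 9
Insert 44: h=0 -> slot 0
Insert 95: h=7 -> slot 7
Insert 98: h=10 -> slot 10

Table: [44, None, None, None, None, None, None, 95, 52, 86, 98]


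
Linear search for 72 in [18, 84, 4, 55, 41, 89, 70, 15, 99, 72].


i=0: 18!=72
i=1: 84!=72
i=2: 4!=72
i=3: 55!=72
i=4: 41!=72
i=5: 89!=72
i=6: 70!=72
i=7: 15!=72
i=8: 99!=72
i=9: 72==72 found!

Found at 9, 10 comps


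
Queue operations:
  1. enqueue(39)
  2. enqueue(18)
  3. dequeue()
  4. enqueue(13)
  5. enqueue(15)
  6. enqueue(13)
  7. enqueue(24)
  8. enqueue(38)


enqueue(39) -> [39]
enqueue(18) -> [39, 18]
dequeue()->39, [18]
enqueue(13) -> [18, 13]
enqueue(15) -> [18, 13, 15]
enqueue(13) -> [18, 13, 15, 13]
enqueue(24) -> [18, 13, 15, 13, 24]
enqueue(38) -> [18, 13, 15, 13, 24, 38]

Final queue: [18, 13, 15, 13, 24, 38]


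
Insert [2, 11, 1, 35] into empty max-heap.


Insert 2: [2]
Insert 11: [11, 2]
Insert 1: [11, 2, 1]
Insert 35: [35, 11, 1, 2]

Final heap: [35, 11, 1, 2]


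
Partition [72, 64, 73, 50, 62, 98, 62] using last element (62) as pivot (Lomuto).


Pivot: 62
  50 <= 62: swap -> [50, 64, 73, 72, 62, 98, 62]
  62 <= 62: swap -> [50, 62, 73, 72, 64, 98, 62]
Place pivot at 2: [50, 62, 62, 72, 64, 98, 73]

Partitioned: [50, 62, 62, 72, 64, 98, 73]


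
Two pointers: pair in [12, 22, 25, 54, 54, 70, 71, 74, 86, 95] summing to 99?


lo=0(12)+hi=9(95)=107
lo=0(12)+hi=8(86)=98
lo=1(22)+hi=8(86)=108
lo=1(22)+hi=7(74)=96
lo=2(25)+hi=7(74)=99

Yes: 25+74=99


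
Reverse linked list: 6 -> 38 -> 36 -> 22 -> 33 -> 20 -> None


Step 1: curr=6, set curr.next=prev(None) | reversed so far: 6
Step 2: curr=38, set curr.next=prev(6) | reversed so far: 38 -> 6
Step 3: curr=36, set curr.next=prev(38) | reversed so far: 36 -> 38 -> 6
Step 4: curr=22, set curr.next=prev(36) | reversed so far: 22 -> 36 -> 38 -> 6
Step 5: curr=33, set curr.next=prev(22) | reversed so far: 33 -> 22 -> 36 -> 38 -> 6
Step 6: curr=20, set curr.next=prev(33) | reversed so far: 20 -> 33 -> 22 -> 36 -> 38 -> 6

20 -> 33 -> 22 -> 36 -> 38 -> 6 -> None


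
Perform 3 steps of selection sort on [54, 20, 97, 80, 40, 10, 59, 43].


Initial: [54, 20, 97, 80, 40, 10, 59, 43]
Step 1: min=10 at 5
  Swap: [10, 20, 97, 80, 40, 54, 59, 43]
Step 2: min=20 at 1
  Swap: [10, 20, 97, 80, 40, 54, 59, 43]
Step 3: min=40 at 4
  Swap: [10, 20, 40, 80, 97, 54, 59, 43]

After 3 steps: [10, 20, 40, 80, 97, 54, 59, 43]


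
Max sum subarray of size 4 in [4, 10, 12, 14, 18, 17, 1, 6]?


[0:4]: 40
[1:5]: 54
[2:6]: 61
[3:7]: 50
[4:8]: 42

Max: 61 at [2:6]


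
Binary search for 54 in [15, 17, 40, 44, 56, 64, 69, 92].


Step 1: lo=0, hi=7, mid=3, val=44
Step 2: lo=4, hi=7, mid=5, val=64
Step 3: lo=4, hi=4, mid=4, val=56

Not found


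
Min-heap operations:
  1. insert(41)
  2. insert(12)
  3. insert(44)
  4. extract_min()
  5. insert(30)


insert(41) -> [41]
insert(12) -> [12, 41]
insert(44) -> [12, 41, 44]
extract_min()->12, [41, 44]
insert(30) -> [30, 44, 41]

Final heap: [30, 44, 41]


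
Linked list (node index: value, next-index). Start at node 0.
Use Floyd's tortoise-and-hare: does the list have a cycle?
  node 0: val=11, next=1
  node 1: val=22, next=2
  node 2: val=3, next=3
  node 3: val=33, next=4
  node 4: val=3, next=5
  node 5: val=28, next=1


Floyd's tortoise (slow, +1) and hare (fast, +2):
  init: slow=0, fast=0
  step 1: slow=1, fast=2
  step 2: slow=2, fast=4
  step 3: slow=3, fast=1
  step 4: slow=4, fast=3
  step 5: slow=5, fast=5
  slow == fast at node 5: cycle detected

Cycle: yes


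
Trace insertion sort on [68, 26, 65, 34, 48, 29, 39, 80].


Initial: [68, 26, 65, 34, 48, 29, 39, 80]
Insert 26: [26, 68, 65, 34, 48, 29, 39, 80]
Insert 65: [26, 65, 68, 34, 48, 29, 39, 80]
Insert 34: [26, 34, 65, 68, 48, 29, 39, 80]
Insert 48: [26, 34, 48, 65, 68, 29, 39, 80]
Insert 29: [26, 29, 34, 48, 65, 68, 39, 80]
Insert 39: [26, 29, 34, 39, 48, 65, 68, 80]
Insert 80: [26, 29, 34, 39, 48, 65, 68, 80]

Sorted: [26, 29, 34, 39, 48, 65, 68, 80]


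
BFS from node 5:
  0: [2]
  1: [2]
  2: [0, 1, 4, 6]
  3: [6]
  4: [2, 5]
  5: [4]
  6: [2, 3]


Visit 5, enqueue [4]
Visit 4, enqueue [2]
Visit 2, enqueue [0, 1, 6]
Visit 0, enqueue []
Visit 1, enqueue []
Visit 6, enqueue [3]
Visit 3, enqueue []

BFS order: [5, 4, 2, 0, 1, 6, 3]


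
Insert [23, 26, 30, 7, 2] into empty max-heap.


Insert 23: [23]
Insert 26: [26, 23]
Insert 30: [30, 23, 26]
Insert 7: [30, 23, 26, 7]
Insert 2: [30, 23, 26, 7, 2]

Final heap: [30, 23, 26, 7, 2]


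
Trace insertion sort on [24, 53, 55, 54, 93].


Initial: [24, 53, 55, 54, 93]
Insert 53: [24, 53, 55, 54, 93]
Insert 55: [24, 53, 55, 54, 93]
Insert 54: [24, 53, 54, 55, 93]
Insert 93: [24, 53, 54, 55, 93]

Sorted: [24, 53, 54, 55, 93]


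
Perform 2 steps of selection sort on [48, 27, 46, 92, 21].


Initial: [48, 27, 46, 92, 21]
Step 1: min=21 at 4
  Swap: [21, 27, 46, 92, 48]
Step 2: min=27 at 1
  Swap: [21, 27, 46, 92, 48]

After 2 steps: [21, 27, 46, 92, 48]


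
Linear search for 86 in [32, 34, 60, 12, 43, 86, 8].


i=0: 32!=86
i=1: 34!=86
i=2: 60!=86
i=3: 12!=86
i=4: 43!=86
i=5: 86==86 found!

Found at 5, 6 comps


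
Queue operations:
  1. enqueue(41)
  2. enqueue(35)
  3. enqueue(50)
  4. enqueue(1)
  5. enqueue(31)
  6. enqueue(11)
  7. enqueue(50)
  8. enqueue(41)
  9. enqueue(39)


enqueue(41) -> [41]
enqueue(35) -> [41, 35]
enqueue(50) -> [41, 35, 50]
enqueue(1) -> [41, 35, 50, 1]
enqueue(31) -> [41, 35, 50, 1, 31]
enqueue(11) -> [41, 35, 50, 1, 31, 11]
enqueue(50) -> [41, 35, 50, 1, 31, 11, 50]
enqueue(41) -> [41, 35, 50, 1, 31, 11, 50, 41]
enqueue(39) -> [41, 35, 50, 1, 31, 11, 50, 41, 39]

Final queue: [41, 35, 50, 1, 31, 11, 50, 41, 39]


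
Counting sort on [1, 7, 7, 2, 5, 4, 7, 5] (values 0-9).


Input: [1, 7, 7, 2, 5, 4, 7, 5]
Counts: [0, 1, 1, 0, 1, 2, 0, 3, 0, 0]

Sorted: [1, 2, 4, 5, 5, 7, 7, 7]


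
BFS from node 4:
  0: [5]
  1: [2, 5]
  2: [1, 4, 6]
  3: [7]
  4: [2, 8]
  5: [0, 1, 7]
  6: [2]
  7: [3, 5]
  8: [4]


Visit 4, enqueue [2, 8]
Visit 2, enqueue [1, 6]
Visit 8, enqueue []
Visit 1, enqueue [5]
Visit 6, enqueue []
Visit 5, enqueue [0, 7]
Visit 0, enqueue []
Visit 7, enqueue [3]
Visit 3, enqueue []

BFS order: [4, 2, 8, 1, 6, 5, 0, 7, 3]


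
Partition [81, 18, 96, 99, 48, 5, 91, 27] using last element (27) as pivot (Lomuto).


Pivot: 27
  18 <= 27: swap -> [18, 81, 96, 99, 48, 5, 91, 27]
  5 <= 27: swap -> [18, 5, 96, 99, 48, 81, 91, 27]
Place pivot at 2: [18, 5, 27, 99, 48, 81, 91, 96]

Partitioned: [18, 5, 27, 99, 48, 81, 91, 96]


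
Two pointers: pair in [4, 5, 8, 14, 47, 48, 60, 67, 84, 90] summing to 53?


lo=0(4)+hi=9(90)=94
lo=0(4)+hi=8(84)=88
lo=0(4)+hi=7(67)=71
lo=0(4)+hi=6(60)=64
lo=0(4)+hi=5(48)=52
lo=1(5)+hi=5(48)=53

Yes: 5+48=53


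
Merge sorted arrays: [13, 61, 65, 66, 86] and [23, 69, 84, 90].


Take 13 from A
Take 23 from B
Take 61 from A
Take 65 from A
Take 66 from A
Take 69 from B
Take 84 from B
Take 86 from A

Merged: [13, 23, 61, 65, 66, 69, 84, 86, 90]


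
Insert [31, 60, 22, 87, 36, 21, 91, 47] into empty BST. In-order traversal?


Insert 31: root
Insert 60: R from 31
Insert 22: L from 31
Insert 87: R from 31 -> R from 60
Insert 36: R from 31 -> L from 60
Insert 21: L from 31 -> L from 22
Insert 91: R from 31 -> R from 60 -> R from 87
Insert 47: R from 31 -> L from 60 -> R from 36

In-order: [21, 22, 31, 36, 47, 60, 87, 91]


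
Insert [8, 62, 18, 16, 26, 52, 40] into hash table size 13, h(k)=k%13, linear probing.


Insert 8: h=8 -> slot 8
Insert 62: h=10 -> slot 10
Insert 18: h=5 -> slot 5
Insert 16: h=3 -> slot 3
Insert 26: h=0 -> slot 0
Insert 52: h=0, 1 probes -> slot 1
Insert 40: h=1, 1 probes -> slot 2

Table: [26, 52, 40, 16, None, 18, None, None, 8, None, 62, None, None]


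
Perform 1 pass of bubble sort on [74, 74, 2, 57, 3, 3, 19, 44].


Initial: [74, 74, 2, 57, 3, 3, 19, 44]
Pass 1: [74, 2, 57, 3, 3, 19, 44, 74] (6 swaps)

After 1 pass: [74, 2, 57, 3, 3, 19, 44, 74]


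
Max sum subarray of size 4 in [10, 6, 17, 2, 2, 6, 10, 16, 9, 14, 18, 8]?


[0:4]: 35
[1:5]: 27
[2:6]: 27
[3:7]: 20
[4:8]: 34
[5:9]: 41
[6:10]: 49
[7:11]: 57
[8:12]: 49

Max: 57 at [7:11]


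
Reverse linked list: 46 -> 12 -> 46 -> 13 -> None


Step 1: curr=46, set curr.next=prev(None) | reversed so far: 46
Step 2: curr=12, set curr.next=prev(46) | reversed so far: 12 -> 46
Step 3: curr=46, set curr.next=prev(12) | reversed so far: 46 -> 12 -> 46
Step 4: curr=13, set curr.next=prev(46) | reversed so far: 13 -> 46 -> 12 -> 46

13 -> 46 -> 12 -> 46 -> None


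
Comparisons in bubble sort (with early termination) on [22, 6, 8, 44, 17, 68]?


Algorithm: bubble sort (with early termination)
Input: [22, 6, 8, 44, 17, 68]
Sorted: [6, 8, 17, 22, 44, 68]

12


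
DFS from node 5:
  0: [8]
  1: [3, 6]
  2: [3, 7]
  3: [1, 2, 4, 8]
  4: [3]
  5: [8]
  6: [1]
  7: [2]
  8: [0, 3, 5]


Visit 5, push [8]
Visit 8, push [3, 0]
Visit 0, push []
Visit 3, push [4, 2, 1]
Visit 1, push [6]
Visit 6, push []
Visit 2, push [7]
Visit 7, push []
Visit 4, push []

DFS order: [5, 8, 0, 3, 1, 6, 2, 7, 4]


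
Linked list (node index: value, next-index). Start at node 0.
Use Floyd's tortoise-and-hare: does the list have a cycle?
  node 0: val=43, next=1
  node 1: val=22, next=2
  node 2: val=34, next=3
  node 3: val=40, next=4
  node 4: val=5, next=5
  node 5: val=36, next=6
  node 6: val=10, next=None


Floyd's tortoise (slow, +1) and hare (fast, +2):
  init: slow=0, fast=0
  step 1: slow=1, fast=2
  step 2: slow=2, fast=4
  step 3: slow=3, fast=6
  step 4: fast -> None, no cycle

Cycle: no


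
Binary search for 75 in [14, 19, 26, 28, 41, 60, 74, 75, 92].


Step 1: lo=0, hi=8, mid=4, val=41
Step 2: lo=5, hi=8, mid=6, val=74
Step 3: lo=7, hi=8, mid=7, val=75

Found at index 7


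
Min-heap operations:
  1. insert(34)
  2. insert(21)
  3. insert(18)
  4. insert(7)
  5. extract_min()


insert(34) -> [34]
insert(21) -> [21, 34]
insert(18) -> [18, 34, 21]
insert(7) -> [7, 18, 21, 34]
extract_min()->7, [18, 34, 21]

Final heap: [18, 34, 21]


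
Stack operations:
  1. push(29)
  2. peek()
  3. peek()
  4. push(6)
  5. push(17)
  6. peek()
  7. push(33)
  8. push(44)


push(29) -> [29]
peek()->29
peek()->29
push(6) -> [29, 6]
push(17) -> [29, 6, 17]
peek()->17
push(33) -> [29, 6, 17, 33]
push(44) -> [29, 6, 17, 33, 44]

Final stack: [29, 6, 17, 33, 44]


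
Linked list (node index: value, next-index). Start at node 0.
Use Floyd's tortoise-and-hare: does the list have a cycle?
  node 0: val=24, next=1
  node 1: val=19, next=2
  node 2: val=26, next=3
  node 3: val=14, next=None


Floyd's tortoise (slow, +1) and hare (fast, +2):
  init: slow=0, fast=0
  step 1: slow=1, fast=2
  step 2: fast 2->3->None, no cycle

Cycle: no


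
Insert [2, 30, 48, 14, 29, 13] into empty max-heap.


Insert 2: [2]
Insert 30: [30, 2]
Insert 48: [48, 2, 30]
Insert 14: [48, 14, 30, 2]
Insert 29: [48, 29, 30, 2, 14]
Insert 13: [48, 29, 30, 2, 14, 13]

Final heap: [48, 29, 30, 2, 14, 13]


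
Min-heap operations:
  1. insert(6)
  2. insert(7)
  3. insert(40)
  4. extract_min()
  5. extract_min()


insert(6) -> [6]
insert(7) -> [6, 7]
insert(40) -> [6, 7, 40]
extract_min()->6, [7, 40]
extract_min()->7, [40]

Final heap: [40]


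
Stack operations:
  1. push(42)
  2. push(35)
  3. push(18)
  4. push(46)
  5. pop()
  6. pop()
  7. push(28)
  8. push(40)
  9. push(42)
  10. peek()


push(42) -> [42]
push(35) -> [42, 35]
push(18) -> [42, 35, 18]
push(46) -> [42, 35, 18, 46]
pop()->46, [42, 35, 18]
pop()->18, [42, 35]
push(28) -> [42, 35, 28]
push(40) -> [42, 35, 28, 40]
push(42) -> [42, 35, 28, 40, 42]
peek()->42

Final stack: [42, 35, 28, 40, 42]


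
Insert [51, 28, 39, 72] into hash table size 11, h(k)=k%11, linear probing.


Insert 51: h=7 -> slot 7
Insert 28: h=6 -> slot 6
Insert 39: h=6, 2 probes -> slot 8
Insert 72: h=6, 3 probes -> slot 9

Table: [None, None, None, None, None, None, 28, 51, 39, 72, None]


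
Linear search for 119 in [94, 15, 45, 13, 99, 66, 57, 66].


i=0: 94!=119
i=1: 15!=119
i=2: 45!=119
i=3: 13!=119
i=4: 99!=119
i=5: 66!=119
i=6: 57!=119
i=7: 66!=119

Not found, 8 comps


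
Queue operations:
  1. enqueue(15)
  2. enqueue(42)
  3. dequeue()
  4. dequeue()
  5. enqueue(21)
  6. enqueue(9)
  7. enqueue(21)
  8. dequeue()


enqueue(15) -> [15]
enqueue(42) -> [15, 42]
dequeue()->15, [42]
dequeue()->42, []
enqueue(21) -> [21]
enqueue(9) -> [21, 9]
enqueue(21) -> [21, 9, 21]
dequeue()->21, [9, 21]

Final queue: [9, 21]


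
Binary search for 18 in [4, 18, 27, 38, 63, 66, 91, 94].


Step 1: lo=0, hi=7, mid=3, val=38
Step 2: lo=0, hi=2, mid=1, val=18

Found at index 1


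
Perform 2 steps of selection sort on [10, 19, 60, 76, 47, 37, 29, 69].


Initial: [10, 19, 60, 76, 47, 37, 29, 69]
Step 1: min=10 at 0
  Swap: [10, 19, 60, 76, 47, 37, 29, 69]
Step 2: min=19 at 1
  Swap: [10, 19, 60, 76, 47, 37, 29, 69]

After 2 steps: [10, 19, 60, 76, 47, 37, 29, 69]


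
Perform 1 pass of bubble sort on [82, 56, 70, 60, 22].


Initial: [82, 56, 70, 60, 22]
Pass 1: [56, 70, 60, 22, 82] (4 swaps)

After 1 pass: [56, 70, 60, 22, 82]


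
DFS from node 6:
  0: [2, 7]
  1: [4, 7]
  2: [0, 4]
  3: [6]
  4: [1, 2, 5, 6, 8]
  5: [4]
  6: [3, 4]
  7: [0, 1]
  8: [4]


Visit 6, push [4, 3]
Visit 3, push []
Visit 4, push [8, 5, 2, 1]
Visit 1, push [7]
Visit 7, push [0]
Visit 0, push [2]
Visit 2, push []
Visit 5, push []
Visit 8, push []

DFS order: [6, 3, 4, 1, 7, 0, 2, 5, 8]


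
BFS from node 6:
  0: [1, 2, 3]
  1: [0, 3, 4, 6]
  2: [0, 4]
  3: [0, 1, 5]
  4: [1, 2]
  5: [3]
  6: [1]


Visit 6, enqueue [1]
Visit 1, enqueue [0, 3, 4]
Visit 0, enqueue [2]
Visit 3, enqueue [5]
Visit 4, enqueue []
Visit 2, enqueue []
Visit 5, enqueue []

BFS order: [6, 1, 0, 3, 4, 2, 5]


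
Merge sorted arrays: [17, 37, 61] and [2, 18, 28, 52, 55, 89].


Take 2 from B
Take 17 from A
Take 18 from B
Take 28 from B
Take 37 from A
Take 52 from B
Take 55 from B
Take 61 from A

Merged: [2, 17, 18, 28, 37, 52, 55, 61, 89]


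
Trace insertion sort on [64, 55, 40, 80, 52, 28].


Initial: [64, 55, 40, 80, 52, 28]
Insert 55: [55, 64, 40, 80, 52, 28]
Insert 40: [40, 55, 64, 80, 52, 28]
Insert 80: [40, 55, 64, 80, 52, 28]
Insert 52: [40, 52, 55, 64, 80, 28]
Insert 28: [28, 40, 52, 55, 64, 80]

Sorted: [28, 40, 52, 55, 64, 80]


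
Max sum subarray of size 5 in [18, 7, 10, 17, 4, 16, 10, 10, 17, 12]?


[0:5]: 56
[1:6]: 54
[2:7]: 57
[3:8]: 57
[4:9]: 57
[5:10]: 65

Max: 65 at [5:10]


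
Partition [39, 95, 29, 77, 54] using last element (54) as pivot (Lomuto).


Pivot: 54
  39 <= 54: advance i (no swap)
  29 <= 54: swap -> [39, 29, 95, 77, 54]
Place pivot at 2: [39, 29, 54, 77, 95]

Partitioned: [39, 29, 54, 77, 95]


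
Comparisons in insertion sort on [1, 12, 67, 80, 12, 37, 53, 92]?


Algorithm: insertion sort
Input: [1, 12, 67, 80, 12, 37, 53, 92]
Sorted: [1, 12, 12, 37, 53, 67, 80, 92]

13


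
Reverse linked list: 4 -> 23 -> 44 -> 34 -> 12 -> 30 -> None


Step 1: curr=4, set curr.next=prev(None) | reversed so far: 4
Step 2: curr=23, set curr.next=prev(4) | reversed so far: 23 -> 4
Step 3: curr=44, set curr.next=prev(23) | reversed so far: 44 -> 23 -> 4
Step 4: curr=34, set curr.next=prev(44) | reversed so far: 34 -> 44 -> 23 -> 4
Step 5: curr=12, set curr.next=prev(34) | reversed so far: 12 -> 34 -> 44 -> 23 -> 4
Step 6: curr=30, set curr.next=prev(12) | reversed so far: 30 -> 12 -> 34 -> 44 -> 23 -> 4

30 -> 12 -> 34 -> 44 -> 23 -> 4 -> None
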